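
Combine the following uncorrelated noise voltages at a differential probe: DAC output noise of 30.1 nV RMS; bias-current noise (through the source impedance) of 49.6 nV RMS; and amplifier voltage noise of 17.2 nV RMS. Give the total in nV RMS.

Uncorrelated sources add in power (mean-square): V_tot = √(ΣV_i²)
V_tot = √[(3.01×10⁻⁸)² + (4.96×10⁻⁸)² + (1.72×10⁻⁸)²] = 6.05×10⁻⁸ V = 60.5 nV

60.5 nV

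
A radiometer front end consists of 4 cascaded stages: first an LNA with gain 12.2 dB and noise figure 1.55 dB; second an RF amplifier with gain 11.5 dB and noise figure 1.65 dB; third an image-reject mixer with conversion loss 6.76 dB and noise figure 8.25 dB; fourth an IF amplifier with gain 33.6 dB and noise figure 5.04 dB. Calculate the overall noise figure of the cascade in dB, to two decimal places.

Convert to linear (a loss of L dB is a gain of −L dB): F_i = 10^(NF_i/10), G_i = 10^(G_i,dB/10)
  Stage 1: F_1 = 10^(1.55/10) = 1.429, G_1 = 10^(12.2/10) = 16.60
  Stage 2: F_2 = 10^(1.65/10) = 1.462, G_2 = 10^(11.5/10) = 14.13
  Stage 3: F_3 = 10^(8.25/10) = 6.683, G_3 = 10^(−6.76/10) = 0.2109
  Stage 4: F_4 = 10^(5.04/10) = 3.192, G_4 = 10^(33.6/10) = 2291
Friis cascade:
  F = 1.429 + (1.462 − 1)/16.60 + (6.683 − 1)/234.4 + (3.192 − 1)/49.43 = 1.525
NF = 10 log₁₀(1.525) = 1.83 dB

1.83 dB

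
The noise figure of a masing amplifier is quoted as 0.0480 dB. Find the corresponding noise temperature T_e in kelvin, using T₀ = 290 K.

F = 10^(0.0480/10) = 1.01111
T_e = (F − 1)·T₀ = (1.01111 − 1) × 290 = 3.22 K

3.22 K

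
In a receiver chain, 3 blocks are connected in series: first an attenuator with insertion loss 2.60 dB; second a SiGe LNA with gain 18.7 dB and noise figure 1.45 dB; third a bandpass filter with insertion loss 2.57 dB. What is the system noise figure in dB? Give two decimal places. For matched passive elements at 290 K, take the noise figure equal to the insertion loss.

Convert to linear (a loss of L dB is a gain of −L dB): F_i = 10^(NF_i/10), G_i = 10^(G_i,dB/10)
  Stage 1: F_1 = 10^(2.60/10) = 1.820, G_1 = 10^(−2.60/10) = 0.5495
  Stage 2: F_2 = 10^(1.45/10) = 1.396, G_2 = 10^(18.7/10) = 74.13
  Stage 3: F_3 = 10^(2.57/10) = 1.807, G_3 = 10^(−2.57/10) = 0.5534
Friis cascade:
  F = 1.820 + (1.396 − 1)/0.5495 + (1.807 − 1)/40.74 = 2.561
NF = 10 log₁₀(2.561) = 4.08 dB

4.08 dB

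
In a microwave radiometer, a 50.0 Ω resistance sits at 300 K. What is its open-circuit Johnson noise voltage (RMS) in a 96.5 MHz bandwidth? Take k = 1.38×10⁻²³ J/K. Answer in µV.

8.94 µV

V_n = √(4kTRB)
4kTRB = 4 × 1.38×10⁻²³ × 300 × 5.00×10¹ × 9.65×10⁷ = 7.99×10⁻¹¹ V²
V_n = √(7.99×10⁻¹¹) = 8.94×10⁻⁶ V = 8.94 µV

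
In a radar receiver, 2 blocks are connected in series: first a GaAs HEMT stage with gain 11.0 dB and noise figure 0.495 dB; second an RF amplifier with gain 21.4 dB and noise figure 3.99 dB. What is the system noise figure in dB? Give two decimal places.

0.94 dB

Convert to linear (a loss of L dB is a gain of −L dB): F_i = 10^(NF_i/10), G_i = 10^(G_i,dB/10)
  Stage 1: F_1 = 10^(0.495/10) = 1.121, G_1 = 10^(11.0/10) = 12.59
  Stage 2: F_2 = 10^(3.99/10) = 2.506, G_2 = 10^(21.4/10) = 138.0
Friis cascade:
  F = 1.121 + (2.506 − 1)/12.59 = 1.240
NF = 10 log₁₀(1.240) = 0.94 dB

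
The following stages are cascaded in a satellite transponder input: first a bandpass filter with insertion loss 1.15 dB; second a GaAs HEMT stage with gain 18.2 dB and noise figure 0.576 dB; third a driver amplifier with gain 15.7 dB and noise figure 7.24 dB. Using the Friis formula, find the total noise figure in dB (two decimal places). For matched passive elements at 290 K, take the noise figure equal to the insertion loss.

Convert to linear (a loss of L dB is a gain of −L dB): F_i = 10^(NF_i/10), G_i = 10^(G_i,dB/10)
  Stage 1: F_1 = 10^(1.15/10) = 1.303, G_1 = 10^(−1.15/10) = 0.7674
  Stage 2: F_2 = 10^(0.576/10) = 1.142, G_2 = 10^(18.2/10) = 66.07
  Stage 3: F_3 = 10^(7.24/10) = 5.297, G_3 = 10^(15.7/10) = 37.15
Friis cascade:
  F = 1.303 + (1.142 − 1)/0.7674 + (5.297 − 1)/50.70 = 1.573
NF = 10 log₁₀(1.573) = 1.97 dB

1.97 dB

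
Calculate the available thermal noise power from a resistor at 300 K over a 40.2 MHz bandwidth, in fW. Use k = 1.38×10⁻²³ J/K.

166 fW

P_n = kTB = 1.38×10⁻²³ × 300 × 4.02×10⁷ = 1.66×10⁻¹³ W = 166 fW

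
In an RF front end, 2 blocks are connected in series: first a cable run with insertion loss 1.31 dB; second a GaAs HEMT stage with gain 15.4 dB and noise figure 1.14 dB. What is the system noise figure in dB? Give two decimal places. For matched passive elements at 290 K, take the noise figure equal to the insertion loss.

2.45 dB

Convert to linear (a loss of L dB is a gain of −L dB): F_i = 10^(NF_i/10), G_i = 10^(G_i,dB/10)
  Stage 1: F_1 = 10^(1.31/10) = 1.352, G_1 = 10^(−1.31/10) = 0.7396
  Stage 2: F_2 = 10^(1.14/10) = 1.300, G_2 = 10^(15.4/10) = 34.67
Friis cascade:
  F = 1.352 + (1.300 − 1)/0.7396 = 1.758
NF = 10 log₁₀(1.758) = 2.45 dB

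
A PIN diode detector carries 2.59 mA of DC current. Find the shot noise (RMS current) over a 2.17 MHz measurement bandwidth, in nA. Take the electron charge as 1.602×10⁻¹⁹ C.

42.4 nA

I_n = √(2qI·B)
2qI·B = 2 × 1.602×10⁻¹⁹ × 2.59×10⁻³ × 2.17×10⁶ = 1.80×10⁻¹⁵ A²
I_n = √(1.80×10⁻¹⁵) = 4.24×10⁻⁸ A = 42.4 nA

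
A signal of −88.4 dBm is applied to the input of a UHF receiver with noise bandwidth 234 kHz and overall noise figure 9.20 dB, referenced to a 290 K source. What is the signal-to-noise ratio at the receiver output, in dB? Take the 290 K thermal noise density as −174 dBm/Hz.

Noise floor: N = −174 + 10 log₁₀(B) + NF
10 log₁₀(2.34×10⁵) = 53.69 dB
N = −174 + 53.69 + 9.20 = −111.11 dBm
SNR = P_sig − N = −88.4 − (−111.11) = 22.71 dB → 22.7 dB

22.7 dB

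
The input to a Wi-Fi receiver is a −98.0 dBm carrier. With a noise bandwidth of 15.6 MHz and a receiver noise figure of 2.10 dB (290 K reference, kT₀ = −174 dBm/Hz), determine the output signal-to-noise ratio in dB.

2.0 dB

Noise floor: N = −174 + 10 log₁₀(B) + NF
10 log₁₀(1.56×10⁷) = 71.93 dB
N = −174 + 71.93 + 2.10 = −99.97 dBm
SNR = P_sig − N = −98.0 − (−99.97) = 1.97 dB → 2.0 dB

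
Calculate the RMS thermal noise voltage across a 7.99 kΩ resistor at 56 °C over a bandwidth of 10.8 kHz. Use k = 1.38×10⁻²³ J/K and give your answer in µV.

1.25 µV

T = 56 °C + 273.15 = 329.15 K
V_n = √(4kTRB)
4kTRB = 4 × 1.38×10⁻²³ × 329.15 × 7.99×10³ × 1.08×10⁴ = 1.57×10⁻¹² V²
V_n = √(1.57×10⁻¹²) = 1.25×10⁻⁶ V = 1.25 µV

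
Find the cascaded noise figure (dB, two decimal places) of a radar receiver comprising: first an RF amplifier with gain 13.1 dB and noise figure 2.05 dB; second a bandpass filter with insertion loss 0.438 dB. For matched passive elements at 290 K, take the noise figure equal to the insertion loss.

Convert to linear (a loss of L dB is a gain of −L dB): F_i = 10^(NF_i/10), G_i = 10^(G_i,dB/10)
  Stage 1: F_1 = 10^(2.05/10) = 1.603, G_1 = 10^(13.1/10) = 20.42
  Stage 2: F_2 = 10^(0.438/10) = 1.106, G_2 = 10^(−0.438/10) = 0.9041
Friis cascade:
  F = 1.603 + (1.106 − 1)/20.42 = 1.608
NF = 10 log₁₀(1.608) = 2.06 dB

2.06 dB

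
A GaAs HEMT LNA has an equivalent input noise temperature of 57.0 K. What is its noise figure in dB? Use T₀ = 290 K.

0.779 dB

F = 1 + T_e/T₀ = 1 + 57.0/290 = 1.19655
NF = 10 log₁₀(1.19655) = 0.779 dB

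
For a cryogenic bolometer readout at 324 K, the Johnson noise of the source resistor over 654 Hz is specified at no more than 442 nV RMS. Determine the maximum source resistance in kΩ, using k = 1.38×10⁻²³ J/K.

Johnson–Nyquist: V_n = √(4kTRB) ⇒ R = V_n² / (4kTB)
4kTB = 4 × 1.38×10⁻²³ × 324 × 6.54×10² = 1.17×10⁻¹⁷
R = (4.42×10⁻⁷)² / 1.17×10⁻¹⁷ = 1.67×10⁴ Ω = 16.7 kΩ

16.7 kΩ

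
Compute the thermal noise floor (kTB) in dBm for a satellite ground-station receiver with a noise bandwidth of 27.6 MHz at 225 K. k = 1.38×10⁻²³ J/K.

−100.7 dBm

P_n = kTB = 1.38×10⁻²³ × 225 × 2.76×10⁷ = 8.57×10⁻¹⁴ W
In dBm: 10 log₁₀(8.57×10⁻¹⁴ / 10⁻³) = −100.7 dBm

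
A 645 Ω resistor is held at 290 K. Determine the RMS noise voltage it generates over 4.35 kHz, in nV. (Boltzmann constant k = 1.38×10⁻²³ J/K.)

V_n = √(4kTRB)
4kTRB = 4 × 1.38×10⁻²³ × 290 × 6.45×10² × 4.35×10³ = 4.49×10⁻¹⁴ V²
V_n = √(4.49×10⁻¹⁴) = 2.12×10⁻⁷ V = 212 nV

212 nV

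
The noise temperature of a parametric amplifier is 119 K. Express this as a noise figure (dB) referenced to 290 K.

F = 1 + T_e/T₀ = 1 + 119/290 = 1.41034
NF = 10 log₁₀(1.41034) = 1.49 dB

1.49 dB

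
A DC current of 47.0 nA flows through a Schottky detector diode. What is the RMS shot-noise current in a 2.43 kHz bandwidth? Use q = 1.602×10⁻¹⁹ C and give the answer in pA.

6.05 pA

I_n = √(2qI·B)
2qI·B = 2 × 1.602×10⁻¹⁹ × 4.70×10⁻⁸ × 2.43×10³ = 3.66×10⁻²³ A²
I_n = √(3.66×10⁻²³) = 6.05×10⁻¹² A = 6.05 pA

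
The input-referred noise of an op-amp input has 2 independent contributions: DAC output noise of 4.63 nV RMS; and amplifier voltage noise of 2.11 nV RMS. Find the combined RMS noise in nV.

5.09 nV

Uncorrelated sources add in power (mean-square): V_tot = √(ΣV_i²)
V_tot = √[(4.63×10⁻⁹)² + (2.11×10⁻⁹)²] = 5.09×10⁻⁹ V = 5.09 nV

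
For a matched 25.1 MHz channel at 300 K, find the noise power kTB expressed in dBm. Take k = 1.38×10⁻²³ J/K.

P_n = kTB = 1.38×10⁻²³ × 300 × 2.51×10⁷ = 1.04×10⁻¹³ W
In dBm: 10 log₁₀(1.04×10⁻¹³ / 10⁻³) = −99.8 dBm

−99.8 dBm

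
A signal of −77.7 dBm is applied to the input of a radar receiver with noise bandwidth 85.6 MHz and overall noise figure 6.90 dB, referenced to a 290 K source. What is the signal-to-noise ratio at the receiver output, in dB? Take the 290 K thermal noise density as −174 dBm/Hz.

10.1 dB

Noise floor: N = −174 + 10 log₁₀(B) + NF
10 log₁₀(8.56×10⁷) = 79.32 dB
N = −174 + 79.32 + 6.90 = −87.78 dBm
SNR = P_sig − N = −77.7 − (−87.78) = 10.08 dB → 10.1 dB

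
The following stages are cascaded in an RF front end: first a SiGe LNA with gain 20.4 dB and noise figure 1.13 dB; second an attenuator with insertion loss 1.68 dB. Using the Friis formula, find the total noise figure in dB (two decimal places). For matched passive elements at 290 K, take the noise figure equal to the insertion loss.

Convert to linear (a loss of L dB is a gain of −L dB): F_i = 10^(NF_i/10), G_i = 10^(G_i,dB/10)
  Stage 1: F_1 = 10^(1.13/10) = 1.297, G_1 = 10^(20.4/10) = 109.6
  Stage 2: F_2 = 10^(1.68/10) = 1.472, G_2 = 10^(−1.68/10) = 0.6792
Friis cascade:
  F = 1.297 + (1.472 − 1)/109.6 = 1.301
NF = 10 log₁₀(1.301) = 1.14 dB

1.14 dB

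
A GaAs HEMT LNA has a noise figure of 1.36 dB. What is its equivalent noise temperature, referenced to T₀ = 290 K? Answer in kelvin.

107 K

F = 10^(1.36/10) = 1.36773
T_e = (F − 1)·T₀ = (1.36773 − 1) × 290 = 107 K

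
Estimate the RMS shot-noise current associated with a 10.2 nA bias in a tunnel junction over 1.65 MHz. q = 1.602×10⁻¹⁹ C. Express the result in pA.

73.4 pA

I_n = √(2qI·B)
2qI·B = 2 × 1.602×10⁻¹⁹ × 1.02×10⁻⁸ × 1.65×10⁶ = 5.39×10⁻²¹ A²
I_n = √(5.39×10⁻²¹) = 7.34×10⁻¹¹ A = 73.4 pA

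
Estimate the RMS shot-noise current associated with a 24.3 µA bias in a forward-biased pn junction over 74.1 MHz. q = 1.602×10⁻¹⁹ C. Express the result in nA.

24.0 nA

I_n = √(2qI·B)
2qI·B = 2 × 1.602×10⁻¹⁹ × 2.43×10⁻⁵ × 7.41×10⁷ = 5.77×10⁻¹⁶ A²
I_n = √(5.77×10⁻¹⁶) = 2.40×10⁻⁸ A = 24.0 nA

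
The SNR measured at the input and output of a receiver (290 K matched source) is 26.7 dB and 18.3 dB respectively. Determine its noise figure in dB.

8.4 dB

NF (dB) = SNR_in(dB) − SNR_out(dB) when the source is at T₀
NF = 26.7 − 18.3 = 8.4 dB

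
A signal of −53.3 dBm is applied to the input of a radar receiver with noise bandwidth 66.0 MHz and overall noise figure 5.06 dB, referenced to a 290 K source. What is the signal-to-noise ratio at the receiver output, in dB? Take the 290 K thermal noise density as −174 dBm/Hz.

Noise floor: N = −174 + 10 log₁₀(B) + NF
10 log₁₀(6.60×10⁷) = 78.2 dB
N = −174 + 78.2 + 5.06 = −90.74 dBm
SNR = P_sig − N = −53.3 − (−90.74) = 37.44 dB → 37.4 dB

37.4 dB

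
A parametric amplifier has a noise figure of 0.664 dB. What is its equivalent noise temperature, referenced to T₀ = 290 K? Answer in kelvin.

F = 10^(0.664/10) = 1.1652
T_e = (F − 1)·T₀ = (1.1652 − 1) × 290 = 47.9 K

47.9 K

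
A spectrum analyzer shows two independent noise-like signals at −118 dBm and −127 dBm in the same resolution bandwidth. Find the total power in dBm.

−117.5 dBm

Convert to linear, add, convert back:
P₁ = 1.58×10⁻¹⁵ W, P₂ = 2.00×10⁻¹⁶ W
P_tot = 1.78×10⁻¹⁵ W → 10 log₁₀(P_tot / 10⁻³) = −117.5 dBm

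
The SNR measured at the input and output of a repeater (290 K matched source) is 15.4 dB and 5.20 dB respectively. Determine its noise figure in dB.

10.20 dB

NF (dB) = SNR_in(dB) − SNR_out(dB) when the source is at T₀
NF = 15.4 − 5.20 = 10.20 dB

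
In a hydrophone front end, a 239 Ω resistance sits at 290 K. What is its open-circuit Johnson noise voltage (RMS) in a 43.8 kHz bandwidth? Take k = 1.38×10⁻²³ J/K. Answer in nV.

V_n = √(4kTRB)
4kTRB = 4 × 1.38×10⁻²³ × 290 × 2.39×10² × 4.38×10⁴ = 1.68×10⁻¹³ V²
V_n = √(1.68×10⁻¹³) = 4.09×10⁻⁷ V = 409 nV

409 nV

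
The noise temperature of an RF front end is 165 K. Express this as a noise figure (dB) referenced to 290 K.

1.96 dB

F = 1 + T_e/T₀ = 1 + 165/290 = 1.56897
NF = 10 log₁₀(1.56897) = 1.96 dB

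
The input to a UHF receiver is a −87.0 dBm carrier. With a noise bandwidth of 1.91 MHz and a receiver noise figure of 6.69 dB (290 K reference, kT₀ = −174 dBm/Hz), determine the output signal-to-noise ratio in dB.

Noise floor: N = −174 + 10 log₁₀(B) + NF
10 log₁₀(1.91×10⁶) = 62.81 dB
N = −174 + 62.81 + 6.69 = −104.50 dBm
SNR = P_sig − N = −87.0 − (−104.50) = 17.50 dB → 17.5 dB

17.5 dB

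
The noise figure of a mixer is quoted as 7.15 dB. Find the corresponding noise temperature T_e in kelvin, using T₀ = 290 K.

F = 10^(7.15/10) = 5.188
T_e = (F − 1)·T₀ = (5.188 − 1) × 290 = 1215 K

1215 K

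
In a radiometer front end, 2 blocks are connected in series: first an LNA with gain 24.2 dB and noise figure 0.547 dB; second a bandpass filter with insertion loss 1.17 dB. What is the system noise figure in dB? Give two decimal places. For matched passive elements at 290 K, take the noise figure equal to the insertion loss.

0.55 dB

Convert to linear (a loss of L dB is a gain of −L dB): F_i = 10^(NF_i/10), G_i = 10^(G_i,dB/10)
  Stage 1: F_1 = 10^(0.547/10) = 1.134, G_1 = 10^(24.2/10) = 263.0
  Stage 2: F_2 = 10^(1.17/10) = 1.309, G_2 = 10^(−1.17/10) = 0.7638
Friis cascade:
  F = 1.134 + (1.309 − 1)/263.0 = 1.135
NF = 10 log₁₀(1.135) = 0.55 dB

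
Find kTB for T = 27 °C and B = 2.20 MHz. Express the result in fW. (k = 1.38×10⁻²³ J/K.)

T = 27 °C + 273.15 = 300.15 K
P_n = kTB = 1.38×10⁻²³ × 300.15 × 2.20×10⁶ = 9.11×10⁻¹⁵ W = 9.11 fW

9.11 fW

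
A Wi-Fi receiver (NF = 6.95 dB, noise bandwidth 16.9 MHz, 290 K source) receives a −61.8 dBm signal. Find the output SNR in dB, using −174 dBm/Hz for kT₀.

Noise floor: N = −174 + 10 log₁₀(B) + NF
10 log₁₀(1.69×10⁷) = 72.28 dB
N = −174 + 72.28 + 6.95 = −94.77 dBm
SNR = P_sig − N = −61.8 − (−94.77) = 32.97 dB → 33.0 dB

33.0 dB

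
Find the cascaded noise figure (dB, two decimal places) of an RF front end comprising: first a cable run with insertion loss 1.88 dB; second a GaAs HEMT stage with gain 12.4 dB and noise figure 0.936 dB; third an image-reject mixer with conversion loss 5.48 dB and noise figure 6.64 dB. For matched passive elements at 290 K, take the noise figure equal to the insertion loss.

Convert to linear (a loss of L dB is a gain of −L dB): F_i = 10^(NF_i/10), G_i = 10^(G_i,dB/10)
  Stage 1: F_1 = 10^(1.88/10) = 1.542, G_1 = 10^(−1.88/10) = 0.6486
  Stage 2: F_2 = 10^(0.936/10) = 1.241, G_2 = 10^(12.4/10) = 17.38
  Stage 3: F_3 = 10^(6.64/10) = 4.613, G_3 = 10^(−5.48/10) = 0.2831
Friis cascade:
  F = 1.542 + (1.241 − 1)/0.6486 + (4.613 − 1)/11.27 = 2.233
NF = 10 log₁₀(2.233) = 3.49 dB

3.49 dB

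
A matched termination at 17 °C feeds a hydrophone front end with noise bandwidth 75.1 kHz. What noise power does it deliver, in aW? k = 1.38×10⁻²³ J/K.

301 aW

T = 17 °C + 273.15 = 290.15 K
P_n = kTB = 1.38×10⁻²³ × 290.15 × 7.51×10⁴ = 3.01×10⁻¹⁶ W = 301 aW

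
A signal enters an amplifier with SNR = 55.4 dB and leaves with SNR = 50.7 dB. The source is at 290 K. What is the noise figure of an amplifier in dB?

NF (dB) = SNR_in(dB) − SNR_out(dB) when the source is at T₀
NF = 55.4 − 50.7 = 4.7 dB

4.7 dB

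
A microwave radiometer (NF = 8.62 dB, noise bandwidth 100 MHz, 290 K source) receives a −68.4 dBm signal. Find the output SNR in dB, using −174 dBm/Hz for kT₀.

17.0 dB

Noise floor: N = −174 + 10 log₁₀(B) + NF
10 log₁₀(1.00×10⁸) = 80 dB
N = −174 + 80 + 8.62 = −85.38 dBm
SNR = P_sig − N = −68.4 − (−85.38) = 16.98 dB → 17.0 dB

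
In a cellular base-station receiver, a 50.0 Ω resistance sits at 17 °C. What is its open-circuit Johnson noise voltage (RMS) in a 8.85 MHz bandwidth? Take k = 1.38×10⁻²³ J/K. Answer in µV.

2.66 µV

T = 17 °C + 273.15 = 290.15 K
V_n = √(4kTRB)
4kTRB = 4 × 1.38×10⁻²³ × 290.15 × 5.00×10¹ × 8.85×10⁶ = 7.09×10⁻¹² V²
V_n = √(7.09×10⁻¹²) = 2.66×10⁻⁶ V = 2.66 µV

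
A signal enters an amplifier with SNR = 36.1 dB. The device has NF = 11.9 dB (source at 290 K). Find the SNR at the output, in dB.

24.2 dB

By definition F = SNR_in/SNR_out, so in dB: SNR_out = SNR_in − NF
SNR_out = 36.1 − 11.9 = 24.2 dB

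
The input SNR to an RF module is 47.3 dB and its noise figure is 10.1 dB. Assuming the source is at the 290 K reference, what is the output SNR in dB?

By definition F = SNR_in/SNR_out, so in dB: SNR_out = SNR_in − NF
SNR_out = 47.3 − 10.1 = 37.2 dB

37.2 dB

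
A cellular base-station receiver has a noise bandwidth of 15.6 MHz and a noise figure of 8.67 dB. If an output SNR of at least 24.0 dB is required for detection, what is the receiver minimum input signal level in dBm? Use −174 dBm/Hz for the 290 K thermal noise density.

Sensitivity = −174 + 10 log₁₀(B) + NF + SNR_min
= −174 + 71.93 + 8.67 + 24.0
= −69.40 dBm → −69.4 dBm

−69.4 dBm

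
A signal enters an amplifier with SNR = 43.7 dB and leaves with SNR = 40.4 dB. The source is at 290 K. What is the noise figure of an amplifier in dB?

NF (dB) = SNR_in(dB) − SNR_out(dB) when the source is at T₀
NF = 43.7 − 40.4 = 3.3 dB

3.3 dB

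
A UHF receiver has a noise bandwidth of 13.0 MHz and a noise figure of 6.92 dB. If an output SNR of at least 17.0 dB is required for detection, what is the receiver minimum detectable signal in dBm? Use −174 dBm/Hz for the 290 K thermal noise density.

Sensitivity = −174 + 10 log₁₀(B) + NF + SNR_min
= −174 + 71.14 + 6.92 + 17.0
= −78.94 dBm → −78.9 dBm

−78.9 dBm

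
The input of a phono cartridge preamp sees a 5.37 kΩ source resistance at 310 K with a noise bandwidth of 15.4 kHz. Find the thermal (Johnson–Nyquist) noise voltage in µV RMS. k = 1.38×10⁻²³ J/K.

1.19 µV

V_n = √(4kTRB)
4kTRB = 4 × 1.38×10⁻²³ × 310 × 5.37×10³ × 1.54×10⁴ = 1.42×10⁻¹² V²
V_n = √(1.42×10⁻¹²) = 1.19×10⁻⁶ V = 1.19 µV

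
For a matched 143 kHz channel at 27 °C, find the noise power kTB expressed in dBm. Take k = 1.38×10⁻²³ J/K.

T = 27 °C + 273.15 = 300.15 K
P_n = kTB = 1.38×10⁻²³ × 300.15 × 1.43×10⁵ = 5.92×10⁻¹⁶ W
In dBm: 10 log₁₀(5.92×10⁻¹⁶ / 10⁻³) = −122.3 dBm

−122.3 dBm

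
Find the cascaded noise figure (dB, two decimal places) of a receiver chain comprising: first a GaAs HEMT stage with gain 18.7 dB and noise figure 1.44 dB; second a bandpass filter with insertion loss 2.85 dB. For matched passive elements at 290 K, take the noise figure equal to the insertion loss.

1.48 dB

Convert to linear (a loss of L dB is a gain of −L dB): F_i = 10^(NF_i/10), G_i = 10^(G_i,dB/10)
  Stage 1: F_1 = 10^(1.44/10) = 1.393, G_1 = 10^(18.7/10) = 74.13
  Stage 2: F_2 = 10^(2.85/10) = 1.928, G_2 = 10^(−2.85/10) = 0.5188
Friis cascade:
  F = 1.393 + (1.928 − 1)/74.13 = 1.406
NF = 10 log₁₀(1.406) = 1.48 dB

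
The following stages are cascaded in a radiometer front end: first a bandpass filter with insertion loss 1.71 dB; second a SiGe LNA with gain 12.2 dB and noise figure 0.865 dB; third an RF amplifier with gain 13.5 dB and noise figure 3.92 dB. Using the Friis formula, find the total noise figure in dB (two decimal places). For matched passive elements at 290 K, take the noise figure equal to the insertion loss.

Convert to linear (a loss of L dB is a gain of −L dB): F_i = 10^(NF_i/10), G_i = 10^(G_i,dB/10)
  Stage 1: F_1 = 10^(1.71/10) = 1.483, G_1 = 10^(−1.71/10) = 0.6745
  Stage 2: F_2 = 10^(0.865/10) = 1.220, G_2 = 10^(12.2/10) = 16.60
  Stage 3: F_3 = 10^(3.92/10) = 2.466, G_3 = 10^(13.5/10) = 22.39
Friis cascade:
  F = 1.483 + (1.220 − 1)/0.6745 + (2.466 − 1)/11.19 = 1.940
NF = 10 log₁₀(1.940) = 2.88 dB

2.88 dB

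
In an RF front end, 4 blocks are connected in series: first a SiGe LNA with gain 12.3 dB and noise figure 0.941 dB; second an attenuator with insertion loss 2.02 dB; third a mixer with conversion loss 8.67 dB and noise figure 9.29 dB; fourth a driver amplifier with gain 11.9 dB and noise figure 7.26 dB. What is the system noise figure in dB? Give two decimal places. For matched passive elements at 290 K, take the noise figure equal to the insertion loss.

Convert to linear (a loss of L dB is a gain of −L dB): F_i = 10^(NF_i/10), G_i = 10^(G_i,dB/10)
  Stage 1: F_1 = 10^(0.941/10) = 1.242, G_1 = 10^(12.3/10) = 16.98
  Stage 2: F_2 = 10^(2.02/10) = 1.592, G_2 = 10^(−2.02/10) = 0.6281
  Stage 3: F_3 = 10^(9.29/10) = 8.492, G_3 = 10^(−8.67/10) = 0.1358
  Stage 4: F_4 = 10^(7.26/10) = 5.321, G_4 = 10^(11.9/10) = 15.49
Friis cascade:
  F = 1.242 + (1.592 − 1)/16.98 + (8.492 − 1)/10.67 + (5.321 − 1)/1.449 = 4.962
NF = 10 log₁₀(4.962) = 6.96 dB

6.96 dB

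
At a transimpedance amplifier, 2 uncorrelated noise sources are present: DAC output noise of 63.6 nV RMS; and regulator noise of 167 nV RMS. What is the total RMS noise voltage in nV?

179 nV

Uncorrelated sources add in power (mean-square): V_tot = √(ΣV_i²)
V_tot = √[(6.36×10⁻⁸)² + (1.67×10⁻⁷)²] = 1.79×10⁻⁷ V = 179 nV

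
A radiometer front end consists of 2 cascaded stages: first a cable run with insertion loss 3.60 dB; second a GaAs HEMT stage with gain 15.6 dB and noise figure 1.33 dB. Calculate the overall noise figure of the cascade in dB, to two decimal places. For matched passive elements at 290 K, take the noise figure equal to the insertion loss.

Convert to linear (a loss of L dB is a gain of −L dB): F_i = 10^(NF_i/10), G_i = 10^(G_i,dB/10)
  Stage 1: F_1 = 10^(3.60/10) = 2.291, G_1 = 10^(−3.60/10) = 0.4365
  Stage 2: F_2 = 10^(1.33/10) = 1.358, G_2 = 10^(15.6/10) = 36.31
Friis cascade:
  F = 2.291 + (1.358 − 1)/0.4365 = 3.112
NF = 10 log₁₀(3.112) = 4.93 dB

4.93 dB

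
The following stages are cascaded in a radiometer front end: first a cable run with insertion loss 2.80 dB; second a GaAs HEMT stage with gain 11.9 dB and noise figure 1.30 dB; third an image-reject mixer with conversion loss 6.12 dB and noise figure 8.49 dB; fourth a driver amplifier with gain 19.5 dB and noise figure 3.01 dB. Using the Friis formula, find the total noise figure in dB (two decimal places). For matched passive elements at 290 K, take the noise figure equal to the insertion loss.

Convert to linear (a loss of L dB is a gain of −L dB): F_i = 10^(NF_i/10), G_i = 10^(G_i,dB/10)
  Stage 1: F_1 = 10^(2.80/10) = 1.905, G_1 = 10^(−2.80/10) = 0.5248
  Stage 2: F_2 = 10^(1.30/10) = 1.349, G_2 = 10^(11.9/10) = 15.49
  Stage 3: F_3 = 10^(8.49/10) = 7.063, G_3 = 10^(−6.12/10) = 0.2443
  Stage 4: F_4 = 10^(3.01/10) = 2.000, G_4 = 10^(19.5/10) = 89.13
Friis cascade:
  F = 1.905 + (1.349 − 1)/0.5248 + (7.063 − 1)/8.128 + (2.000 − 1)/1.986 = 3.820
NF = 10 log₁₀(3.820) = 5.82 dB

5.82 dB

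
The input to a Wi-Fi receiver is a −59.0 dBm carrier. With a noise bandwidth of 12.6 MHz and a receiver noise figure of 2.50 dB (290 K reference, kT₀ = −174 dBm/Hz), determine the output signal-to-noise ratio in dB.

41.5 dB

Noise floor: N = −174 + 10 log₁₀(B) + NF
10 log₁₀(1.26×10⁷) = 71 dB
N = −174 + 71 + 2.50 = −100.50 dBm
SNR = P_sig − N = −59.0 − (−100.50) = 41.50 dB → 41.5 dB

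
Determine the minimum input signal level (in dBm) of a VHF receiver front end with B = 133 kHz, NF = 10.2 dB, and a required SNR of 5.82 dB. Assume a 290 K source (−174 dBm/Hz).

−106.7 dBm

Sensitivity = −174 + 10 log₁₀(B) + NF + SNR_min
= −174 + 51.24 + 10.2 + 5.82
= −106.74 dBm → −106.7 dBm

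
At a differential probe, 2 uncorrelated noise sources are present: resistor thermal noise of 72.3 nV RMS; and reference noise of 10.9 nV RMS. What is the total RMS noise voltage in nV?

73.1 nV

Uncorrelated sources add in power (mean-square): V_tot = √(ΣV_i²)
V_tot = √[(7.23×10⁻⁸)² + (1.09×10⁻⁸)²] = 7.31×10⁻⁸ V = 73.1 nV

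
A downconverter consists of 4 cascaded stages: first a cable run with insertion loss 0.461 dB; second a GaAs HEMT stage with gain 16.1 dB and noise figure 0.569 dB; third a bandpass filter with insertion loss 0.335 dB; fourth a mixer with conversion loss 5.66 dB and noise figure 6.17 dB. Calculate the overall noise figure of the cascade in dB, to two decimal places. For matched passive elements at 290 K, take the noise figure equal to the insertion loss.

1.34 dB

Convert to linear (a loss of L dB is a gain of −L dB): F_i = 10^(NF_i/10), G_i = 10^(G_i,dB/10)
  Stage 1: F_1 = 10^(0.461/10) = 1.112, G_1 = 10^(−0.461/10) = 0.8993
  Stage 2: F_2 = 10^(0.569/10) = 1.140, G_2 = 10^(16.1/10) = 40.74
  Stage 3: F_3 = 10^(0.335/10) = 1.080, G_3 = 10^(−0.335/10) = 0.9258
  Stage 4: F_4 = 10^(6.17/10) = 4.140, G_4 = 10^(−5.66/10) = 0.2716
Friis cascade:
  F = 1.112 + (1.140 − 1)/0.8993 + (1.080 − 1)/36.64 + (4.140 − 1)/33.92 = 1.362
NF = 10 log₁₀(1.362) = 1.34 dB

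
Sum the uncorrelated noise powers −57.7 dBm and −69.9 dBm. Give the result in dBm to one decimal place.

−57.4 dBm

Convert to linear, add, convert back:
P₁ = 1.70×10⁻⁹ W, P₂ = 1.02×10⁻¹⁰ W
P_tot = 1.80×10⁻⁹ W → 10 log₁₀(P_tot / 10⁻³) = −57.4 dBm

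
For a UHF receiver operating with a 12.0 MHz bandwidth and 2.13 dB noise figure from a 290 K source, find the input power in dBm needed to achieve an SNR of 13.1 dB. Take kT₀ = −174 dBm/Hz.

Sensitivity = −174 + 10 log₁₀(B) + NF + SNR_min
= −174 + 70.79 + 2.13 + 13.1
= −87.98 dBm → −88.0 dBm

−88.0 dBm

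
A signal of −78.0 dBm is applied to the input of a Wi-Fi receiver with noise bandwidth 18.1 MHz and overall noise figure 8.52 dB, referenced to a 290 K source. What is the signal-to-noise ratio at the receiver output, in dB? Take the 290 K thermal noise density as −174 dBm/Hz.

Noise floor: N = −174 + 10 log₁₀(B) + NF
10 log₁₀(1.81×10⁷) = 72.58 dB
N = −174 + 72.58 + 8.52 = −92.90 dBm
SNR = P_sig − N = −78.0 − (−92.90) = 14.90 dB → 14.9 dB

14.9 dB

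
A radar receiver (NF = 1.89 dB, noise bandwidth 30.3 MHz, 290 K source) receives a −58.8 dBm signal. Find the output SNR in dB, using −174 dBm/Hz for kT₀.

38.5 dB

Noise floor: N = −174 + 10 log₁₀(B) + NF
10 log₁₀(3.03×10⁷) = 74.81 dB
N = −174 + 74.81 + 1.89 = −97.30 dBm
SNR = P_sig − N = −58.8 − (−97.30) = 38.50 dB → 38.5 dB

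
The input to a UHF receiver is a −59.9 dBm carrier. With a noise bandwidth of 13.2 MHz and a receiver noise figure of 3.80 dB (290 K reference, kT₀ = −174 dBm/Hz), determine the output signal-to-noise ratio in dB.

39.1 dB

Noise floor: N = −174 + 10 log₁₀(B) + NF
10 log₁₀(1.32×10⁷) = 71.21 dB
N = −174 + 71.21 + 3.80 = −98.99 dBm
SNR = P_sig − N = −59.9 − (−98.99) = 39.09 dB → 39.1 dB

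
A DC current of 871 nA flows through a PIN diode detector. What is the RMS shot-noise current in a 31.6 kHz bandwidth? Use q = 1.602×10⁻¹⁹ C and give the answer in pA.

I_n = √(2qI·B)
2qI·B = 2 × 1.602×10⁻¹⁹ × 8.71×10⁻⁷ × 3.16×10⁴ = 8.82×10⁻²¹ A²
I_n = √(8.82×10⁻²¹) = 9.39×10⁻¹¹ A = 93.9 pA

93.9 pA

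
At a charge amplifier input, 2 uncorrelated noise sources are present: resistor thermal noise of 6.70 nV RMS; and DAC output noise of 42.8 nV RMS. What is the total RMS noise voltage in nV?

Uncorrelated sources add in power (mean-square): V_tot = √(ΣV_i²)
V_tot = √[(6.70×10⁻⁹)² + (4.28×10⁻⁸)²] = 4.33×10⁻⁸ V = 43.3 nV

43.3 nV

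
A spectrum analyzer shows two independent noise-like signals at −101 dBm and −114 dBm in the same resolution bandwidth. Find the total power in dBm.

−100.8 dBm

Convert to linear, add, convert back:
P₁ = 7.94×10⁻¹⁴ W, P₂ = 3.98×10⁻¹⁵ W
P_tot = 8.34×10⁻¹⁴ W → 10 log₁₀(P_tot / 10⁻³) = −100.8 dBm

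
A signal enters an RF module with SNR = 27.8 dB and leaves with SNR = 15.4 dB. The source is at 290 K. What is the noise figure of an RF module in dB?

NF (dB) = SNR_in(dB) − SNR_out(dB) when the source is at T₀
NF = 27.8 − 15.4 = 12.4 dB

12.4 dB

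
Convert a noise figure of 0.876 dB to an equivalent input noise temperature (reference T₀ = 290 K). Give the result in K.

F = 10^(0.876/10) = 1.22349
T_e = (F − 1)·T₀ = (1.22349 − 1) × 290 = 64.8 K

64.8 K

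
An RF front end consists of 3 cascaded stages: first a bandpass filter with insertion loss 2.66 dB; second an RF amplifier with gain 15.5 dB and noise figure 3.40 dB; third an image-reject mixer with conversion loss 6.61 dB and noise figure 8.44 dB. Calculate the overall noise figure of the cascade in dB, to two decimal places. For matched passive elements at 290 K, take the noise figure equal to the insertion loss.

Convert to linear (a loss of L dB is a gain of −L dB): F_i = 10^(NF_i/10), G_i = 10^(G_i,dB/10)
  Stage 1: F_1 = 10^(2.66/10) = 1.845, G_1 = 10^(−2.66/10) = 0.5420
  Stage 2: F_2 = 10^(3.40/10) = 2.188, G_2 = 10^(15.5/10) = 35.48
  Stage 3: F_3 = 10^(8.44/10) = 6.982, G_3 = 10^(−6.61/10) = 0.2183
Friis cascade:
  F = 1.845 + (2.188 − 1)/0.5420 + (6.982 − 1)/19.23 = 4.348
NF = 10 log₁₀(4.348) = 6.38 dB

6.38 dB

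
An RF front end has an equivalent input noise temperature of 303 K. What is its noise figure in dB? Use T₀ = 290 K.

3.11 dB

F = 1 + T_e/T₀ = 1 + 303/290 = 2.04483
NF = 10 log₁₀(2.04483) = 3.11 dB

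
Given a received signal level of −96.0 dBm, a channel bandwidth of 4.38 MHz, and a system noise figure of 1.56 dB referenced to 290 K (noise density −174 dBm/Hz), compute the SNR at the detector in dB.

Noise floor: N = −174 + 10 log₁₀(B) + NF
10 log₁₀(4.38×10⁶) = 66.41 dB
N = −174 + 66.41 + 1.56 = −106.03 dBm
SNR = P_sig − N = −96.0 − (−106.03) = 10.03 dB → 10.0 dB

10.0 dB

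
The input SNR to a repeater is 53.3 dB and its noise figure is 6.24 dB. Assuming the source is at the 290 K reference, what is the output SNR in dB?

47.06 dB

By definition F = SNR_in/SNR_out, so in dB: SNR_out = SNR_in − NF
SNR_out = 53.3 − 6.24 = 47.06 dB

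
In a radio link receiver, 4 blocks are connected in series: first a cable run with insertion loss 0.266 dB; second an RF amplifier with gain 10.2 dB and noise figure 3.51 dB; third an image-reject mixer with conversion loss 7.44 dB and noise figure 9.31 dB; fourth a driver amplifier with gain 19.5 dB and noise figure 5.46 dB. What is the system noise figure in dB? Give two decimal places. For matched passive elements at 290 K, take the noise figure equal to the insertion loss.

Convert to linear (a loss of L dB is a gain of −L dB): F_i = 10^(NF_i/10), G_i = 10^(G_i,dB/10)
  Stage 1: F_1 = 10^(0.266/10) = 1.063, G_1 = 10^(−0.266/10) = 0.9406
  Stage 2: F_2 = 10^(3.51/10) = 2.244, G_2 = 10^(10.2/10) = 10.47
  Stage 3: F_3 = 10^(9.31/10) = 8.531, G_3 = 10^(−7.44/10) = 0.1803
  Stage 4: F_4 = 10^(5.46/10) = 3.516, G_4 = 10^(19.5/10) = 89.13
Friis cascade:
  F = 1.063 + (2.244 − 1)/0.9406 + (8.531 − 1)/9.849 + (3.516 − 1)/1.776 = 4.567
NF = 10 log₁₀(4.567) = 6.60 dB

6.60 dB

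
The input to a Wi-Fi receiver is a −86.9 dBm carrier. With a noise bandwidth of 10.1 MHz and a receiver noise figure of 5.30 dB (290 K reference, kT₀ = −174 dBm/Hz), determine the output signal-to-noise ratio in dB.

11.8 dB

Noise floor: N = −174 + 10 log₁₀(B) + NF
10 log₁₀(1.01×10⁷) = 70.04 dB
N = −174 + 70.04 + 5.30 = −98.66 dBm
SNR = P_sig − N = −86.9 − (−98.66) = 11.76 dB → 11.8 dB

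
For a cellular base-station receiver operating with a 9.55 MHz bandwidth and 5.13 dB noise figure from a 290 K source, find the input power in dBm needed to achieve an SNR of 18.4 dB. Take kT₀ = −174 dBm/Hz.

−80.7 dBm

Sensitivity = −174 + 10 log₁₀(B) + NF + SNR_min
= −174 + 69.8 + 5.13 + 18.4
= −80.67 dBm → −80.7 dBm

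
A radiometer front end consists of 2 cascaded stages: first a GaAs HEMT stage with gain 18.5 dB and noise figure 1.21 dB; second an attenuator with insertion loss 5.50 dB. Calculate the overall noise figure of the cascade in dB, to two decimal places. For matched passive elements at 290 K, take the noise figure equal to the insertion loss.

1.33 dB

Convert to linear (a loss of L dB is a gain of −L dB): F_i = 10^(NF_i/10), G_i = 10^(G_i,dB/10)
  Stage 1: F_1 = 10^(1.21/10) = 1.321, G_1 = 10^(18.5/10) = 70.79
  Stage 2: F_2 = 10^(5.50/10) = 3.548, G_2 = 10^(−5.50/10) = 0.2818
Friis cascade:
  F = 1.321 + (3.548 − 1)/70.79 = 1.357
NF = 10 log₁₀(1.357) = 1.33 dB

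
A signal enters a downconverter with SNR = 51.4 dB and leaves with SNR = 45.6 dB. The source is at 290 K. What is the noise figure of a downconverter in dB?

NF (dB) = SNR_in(dB) − SNR_out(dB) when the source is at T₀
NF = 51.4 − 45.6 = 5.8 dB

5.8 dB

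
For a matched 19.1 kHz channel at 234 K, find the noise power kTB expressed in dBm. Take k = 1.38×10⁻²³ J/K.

P_n = kTB = 1.38×10⁻²³ × 234 × 1.91×10⁴ = 6.17×10⁻¹⁷ W
In dBm: 10 log₁₀(6.17×10⁻¹⁷ / 10⁻³) = −132.1 dBm

−132.1 dBm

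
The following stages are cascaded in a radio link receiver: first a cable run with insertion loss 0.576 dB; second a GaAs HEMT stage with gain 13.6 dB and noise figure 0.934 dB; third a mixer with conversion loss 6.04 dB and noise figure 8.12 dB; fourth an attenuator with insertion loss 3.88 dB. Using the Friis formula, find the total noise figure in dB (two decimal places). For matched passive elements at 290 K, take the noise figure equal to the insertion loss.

2.96 dB

Convert to linear (a loss of L dB is a gain of −L dB): F_i = 10^(NF_i/10), G_i = 10^(G_i,dB/10)
  Stage 1: F_1 = 10^(0.576/10) = 1.142, G_1 = 10^(−0.576/10) = 0.8758
  Stage 2: F_2 = 10^(0.934/10) = 1.240, G_2 = 10^(13.6/10) = 22.91
  Stage 3: F_3 = 10^(8.12/10) = 6.486, G_3 = 10^(−6.04/10) = 0.2489
  Stage 4: F_4 = 10^(3.88/10) = 2.443, G_4 = 10^(−3.88/10) = 0.4093
Friis cascade:
  F = 1.142 + (1.240 − 1)/0.8758 + (6.486 − 1)/20.06 + (2.443 − 1)/4.993 = 1.978
NF = 10 log₁₀(1.978) = 2.96 dB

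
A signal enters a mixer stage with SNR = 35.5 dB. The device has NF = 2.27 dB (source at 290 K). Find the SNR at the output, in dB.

By definition F = SNR_in/SNR_out, so in dB: SNR_out = SNR_in − NF
SNR_out = 35.5 − 2.27 = 33.23 dB

33.23 dB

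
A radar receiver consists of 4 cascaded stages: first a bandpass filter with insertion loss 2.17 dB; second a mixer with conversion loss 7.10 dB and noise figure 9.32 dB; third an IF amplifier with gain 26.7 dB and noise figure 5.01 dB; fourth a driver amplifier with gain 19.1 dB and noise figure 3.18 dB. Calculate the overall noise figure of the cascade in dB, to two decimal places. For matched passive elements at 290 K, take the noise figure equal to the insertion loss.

15.11 dB

Convert to linear (a loss of L dB is a gain of −L dB): F_i = 10^(NF_i/10), G_i = 10^(G_i,dB/10)
  Stage 1: F_1 = 10^(2.17/10) = 1.648, G_1 = 10^(−2.17/10) = 0.6067
  Stage 2: F_2 = 10^(9.32/10) = 8.551, G_2 = 10^(−7.10/10) = 0.1950
  Stage 3: F_3 = 10^(5.01/10) = 3.170, G_3 = 10^(26.7/10) = 467.7
  Stage 4: F_4 = 10^(3.18/10) = 2.080, G_4 = 10^(19.1/10) = 81.28
Friis cascade:
  F = 1.648 + (8.551 − 1)/0.6067 + (3.170 − 1)/0.1183 + (2.080 − 1)/55.34 = 32.45
NF = 10 log₁₀(32.45) = 15.11 dB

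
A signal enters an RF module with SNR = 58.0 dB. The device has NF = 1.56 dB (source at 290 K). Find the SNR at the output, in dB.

56.44 dB

By definition F = SNR_in/SNR_out, so in dB: SNR_out = SNR_in − NF
SNR_out = 58.0 − 1.56 = 56.44 dB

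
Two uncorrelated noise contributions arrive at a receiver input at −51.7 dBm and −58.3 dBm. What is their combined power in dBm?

−50.8 dBm

Convert to linear, add, convert back:
P₁ = 6.76×10⁻⁹ W, P₂ = 1.48×10⁻⁹ W
P_tot = 8.24×10⁻⁹ W → 10 log₁₀(P_tot / 10⁻³) = −50.8 dBm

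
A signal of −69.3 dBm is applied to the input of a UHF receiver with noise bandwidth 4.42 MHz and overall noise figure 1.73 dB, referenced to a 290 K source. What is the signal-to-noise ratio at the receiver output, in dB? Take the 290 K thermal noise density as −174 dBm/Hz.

36.5 dB

Noise floor: N = −174 + 10 log₁₀(B) + NF
10 log₁₀(4.42×10⁶) = 66.45 dB
N = −174 + 66.45 + 1.73 = −105.82 dBm
SNR = P_sig − N = −69.3 − (−105.82) = 36.52 dB → 36.5 dB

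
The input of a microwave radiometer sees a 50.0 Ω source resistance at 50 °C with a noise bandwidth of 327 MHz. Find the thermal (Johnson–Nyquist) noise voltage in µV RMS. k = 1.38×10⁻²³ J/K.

17.1 µV

T = 50 °C + 273.15 = 323.15 K
V_n = √(4kTRB)
4kTRB = 4 × 1.38×10⁻²³ × 323.15 × 5.00×10¹ × 3.27×10⁸ = 2.92×10⁻¹⁰ V²
V_n = √(2.92×10⁻¹⁰) = 1.71×10⁻⁵ V = 17.1 µV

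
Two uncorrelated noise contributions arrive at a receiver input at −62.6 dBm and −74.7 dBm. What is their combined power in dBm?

Convert to linear, add, convert back:
P₁ = 5.50×10⁻¹⁰ W, P₂ = 3.39×10⁻¹¹ W
P_tot = 5.83×10⁻¹⁰ W → 10 log₁₀(P_tot / 10⁻³) = −62.3 dBm

−62.3 dBm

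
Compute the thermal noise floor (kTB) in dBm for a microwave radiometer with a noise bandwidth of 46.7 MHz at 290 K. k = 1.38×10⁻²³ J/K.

P_n = kTB = 1.38×10⁻²³ × 290 × 4.67×10⁷ = 1.87×10⁻¹³ W
In dBm: 10 log₁₀(1.87×10⁻¹³ / 10⁻³) = −97.3 dBm

−97.3 dBm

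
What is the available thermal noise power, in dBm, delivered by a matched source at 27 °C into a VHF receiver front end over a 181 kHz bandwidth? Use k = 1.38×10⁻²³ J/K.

T = 27 °C + 273.15 = 300.15 K
P_n = kTB = 1.38×10⁻²³ × 300.15 × 1.81×10⁵ = 7.50×10⁻¹⁶ W
In dBm: 10 log₁₀(7.50×10⁻¹⁶ / 10⁻³) = −121.3 dBm

−121.3 dBm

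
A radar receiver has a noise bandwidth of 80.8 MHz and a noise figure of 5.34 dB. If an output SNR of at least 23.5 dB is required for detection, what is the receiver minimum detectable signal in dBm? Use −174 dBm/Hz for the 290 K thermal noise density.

−66.1 dBm

Sensitivity = −174 + 10 log₁₀(B) + NF + SNR_min
= −174 + 79.07 + 5.34 + 23.5
= −66.09 dBm → −66.1 dBm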